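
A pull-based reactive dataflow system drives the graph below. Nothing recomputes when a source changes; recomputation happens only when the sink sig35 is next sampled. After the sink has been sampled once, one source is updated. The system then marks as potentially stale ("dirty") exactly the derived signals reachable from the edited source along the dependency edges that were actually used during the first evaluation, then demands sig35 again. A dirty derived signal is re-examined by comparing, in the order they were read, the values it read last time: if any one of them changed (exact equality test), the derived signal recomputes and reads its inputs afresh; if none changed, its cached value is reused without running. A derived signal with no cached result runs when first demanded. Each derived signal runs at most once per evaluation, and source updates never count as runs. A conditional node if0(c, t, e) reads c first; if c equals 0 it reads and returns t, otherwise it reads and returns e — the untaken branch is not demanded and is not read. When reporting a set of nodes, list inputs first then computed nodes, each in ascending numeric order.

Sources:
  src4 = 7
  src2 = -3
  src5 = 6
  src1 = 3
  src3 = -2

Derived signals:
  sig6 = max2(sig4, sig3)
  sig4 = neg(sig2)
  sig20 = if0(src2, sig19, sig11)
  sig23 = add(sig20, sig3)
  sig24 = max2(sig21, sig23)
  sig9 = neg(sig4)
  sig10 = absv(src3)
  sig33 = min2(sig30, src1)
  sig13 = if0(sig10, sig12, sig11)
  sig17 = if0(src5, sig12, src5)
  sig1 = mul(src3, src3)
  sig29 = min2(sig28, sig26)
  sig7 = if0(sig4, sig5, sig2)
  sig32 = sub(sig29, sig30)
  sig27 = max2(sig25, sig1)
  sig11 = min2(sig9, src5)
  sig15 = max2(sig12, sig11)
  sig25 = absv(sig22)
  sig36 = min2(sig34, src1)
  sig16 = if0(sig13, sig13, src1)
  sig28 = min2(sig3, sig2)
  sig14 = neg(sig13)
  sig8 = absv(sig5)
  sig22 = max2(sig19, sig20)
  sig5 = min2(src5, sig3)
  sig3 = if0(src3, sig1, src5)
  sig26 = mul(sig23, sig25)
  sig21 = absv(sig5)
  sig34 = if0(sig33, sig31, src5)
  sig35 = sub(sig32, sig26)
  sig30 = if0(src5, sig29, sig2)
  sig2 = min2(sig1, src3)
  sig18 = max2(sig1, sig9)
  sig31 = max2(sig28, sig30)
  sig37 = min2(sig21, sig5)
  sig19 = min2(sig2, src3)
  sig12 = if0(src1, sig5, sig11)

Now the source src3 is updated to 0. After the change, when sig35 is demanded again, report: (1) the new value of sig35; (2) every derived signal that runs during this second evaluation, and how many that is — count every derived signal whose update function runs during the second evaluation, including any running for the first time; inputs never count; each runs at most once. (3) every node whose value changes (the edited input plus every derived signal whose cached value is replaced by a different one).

First evaluation (everything demanded from the output):
  sig1 = mul(-2, -2) = 4
  sig2 = min2(4, -2) = -2
  sig3 = if0(src3=-2 -> else branch src5) = 6
  sig4 = neg(-2) = 2
  sig9 = neg(2) = -2
  sig11 = min2(-2, 6) = -2
  sig19 = min2(-2, -2) = -2
  sig20 = if0(src2=-3 -> else branch sig11) = -2
  sig22 = max2(-2, -2) = -2
  sig23 = add(-2, 6) = 4
  sig25 = absv(-2) = 2
  sig26 = mul(4, 2) = 8
  sig28 = min2(6, -2) = -2
  sig29 = min2(-2, 8) = -2
  sig30 = if0(src5=6 -> else branch sig2) = -2
  sig32 = sub(-2, -2) = 0
  sig35 = sub(0, 8) = -8

Propagation after the edit:
  sig1: runs — src3 -2->0; src3 -2->0; result 0.
  sig2: runs — sig1 4->0; src3 -2->0; result 0.
  sig3: runs — src3 -2->0; result 0.
  sig4: runs — sig2 -2->0; result 0.
  sig9: runs — sig4 2->0; result 0.
  sig11: runs — sig9 -2->0; result 0.
  sig19: runs — sig2 -2->0; src3 -2->0; result 0.
  sig20: runs — sig11 -2->0; result 0.
  sig22: runs — sig19 -2->0; sig20 -2->0; result 0.
  sig23: runs — sig20 -2->0; sig3 6->0; result 0.
  sig25: runs — sig22 -2->0; result 0.
  sig26: runs — sig23 4->0; sig25 2->0; result 0.
  sig28: runs — sig3 6->0; sig2 -2->0; result 0.
  sig29: runs — sig28 -2->0; sig26 8->0; result 0.
  sig30: runs — sig2 -2->0; result 0.
  sig32: runs — sig29 -2->0; sig30 -2->0; result 0 (same value as before).
  sig35: runs — sig26 8->0; result 0.

New value of sig35: 0.
Derived signals that run: sig1, sig2, sig3, sig4, sig9, sig11, sig19, sig20, sig22, sig23, sig25, sig26, sig28, sig29, sig30, sig32, sig35 — 17 in total.
Values that change: src3, sig1, sig2, sig3, sig4, sig9, sig11, sig19, sig20, sig22, sig23, sig25, sig26, sig28, sig29, sig30, sig35.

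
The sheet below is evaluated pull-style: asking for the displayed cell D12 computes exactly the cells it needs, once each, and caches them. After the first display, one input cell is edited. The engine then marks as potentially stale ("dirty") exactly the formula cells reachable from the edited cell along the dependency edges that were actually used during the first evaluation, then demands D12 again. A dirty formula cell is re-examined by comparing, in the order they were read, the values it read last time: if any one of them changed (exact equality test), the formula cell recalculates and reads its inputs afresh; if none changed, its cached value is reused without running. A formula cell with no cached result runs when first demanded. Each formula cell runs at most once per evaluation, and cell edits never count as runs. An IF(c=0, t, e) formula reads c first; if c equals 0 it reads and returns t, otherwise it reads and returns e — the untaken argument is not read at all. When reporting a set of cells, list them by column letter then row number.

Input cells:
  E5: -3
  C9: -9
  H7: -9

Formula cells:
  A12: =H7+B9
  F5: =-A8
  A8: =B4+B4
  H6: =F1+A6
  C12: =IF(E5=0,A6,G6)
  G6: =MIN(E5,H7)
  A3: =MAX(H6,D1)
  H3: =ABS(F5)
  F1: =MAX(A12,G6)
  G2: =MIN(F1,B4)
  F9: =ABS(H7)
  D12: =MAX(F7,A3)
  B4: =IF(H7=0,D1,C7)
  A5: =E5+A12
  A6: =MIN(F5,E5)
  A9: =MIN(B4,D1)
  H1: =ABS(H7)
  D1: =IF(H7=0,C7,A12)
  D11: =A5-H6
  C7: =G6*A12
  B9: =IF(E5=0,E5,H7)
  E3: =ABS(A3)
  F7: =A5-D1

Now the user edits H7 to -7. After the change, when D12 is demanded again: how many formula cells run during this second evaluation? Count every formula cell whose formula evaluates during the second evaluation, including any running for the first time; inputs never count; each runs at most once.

15 formula cells run: A3, A5, A6, A8, A12, B4, B9, C7, D1, D12, F1, F5, F7, G6, H6.

First demand of the output computes:
  B9 = IF(E5=0: E5=-3 -> else branch H7) = -9
  A12 = -9 + -9 = -18
  A5 = -3 + -18 = -21
  G6 = MIN(-3, -9) = -9
  C7 = -9 * -18 = 162
  D1 = IF(H7=0: H7=-9 -> else branch A12) = -18
  B4 = IF(H7=0: H7=-9 -> else branch C7) = 162
  A8 = 162 + 162 = 324
  F1 = MAX(-18, -9) = -9
  F5 = -(324) = -324
  A6 = MIN(-324, -3) = -324
  F7 = -21 - -18 = -3
  H6 = -9 + -324 = -333
  A3 = MAX(-333, -18) = -18
  D12 = MAX(-3, -18) = -3

After the edit, cleaning proceeds:
  B9: a read changed (H7 -9->-7) — executes, giving -7.
  A12: a read changed (H7 -9->-7; B9 -9->-7) — executes, giving -14.
  A5: a read changed (A12 -18->-14) — executes, giving -17.
  G6: a read changed (H7 -9->-7) — executes, giving -7.
  C7: a read changed (G6 -9->-7; A12 -18->-14) — executes, giving 98.
  D1: a read changed (H7 -9->-7; A12 -18->-14) — executes, giving -14.
  B4: a read changed (H7 -9->-7; C7 162->98) — executes, giving 98.
  A8: a read changed (B4 162->98; B4 162->98) — executes, giving 196.
  F1: a read changed (A12 -18->-14; G6 -9->-7) — executes, giving -7.
  F5: a read changed (A8 324->196) — executes, giving -196.
  A6: a read changed (F5 -324->-196) — executes, giving -196.
  F7: a read changed (A5 -21->-17; D1 -18->-14) — executes, giving -3 — identical to its old value.
  H6: a read changed (F1 -9->-7; A6 -324->-196) — executes, giving -203.
  A3: a read changed (H6 -333->-203; D1 -18->-14) — executes, giving -14.
  D12: a read changed (A3 -18->-14) — executes, giving -3 — identical to its old value.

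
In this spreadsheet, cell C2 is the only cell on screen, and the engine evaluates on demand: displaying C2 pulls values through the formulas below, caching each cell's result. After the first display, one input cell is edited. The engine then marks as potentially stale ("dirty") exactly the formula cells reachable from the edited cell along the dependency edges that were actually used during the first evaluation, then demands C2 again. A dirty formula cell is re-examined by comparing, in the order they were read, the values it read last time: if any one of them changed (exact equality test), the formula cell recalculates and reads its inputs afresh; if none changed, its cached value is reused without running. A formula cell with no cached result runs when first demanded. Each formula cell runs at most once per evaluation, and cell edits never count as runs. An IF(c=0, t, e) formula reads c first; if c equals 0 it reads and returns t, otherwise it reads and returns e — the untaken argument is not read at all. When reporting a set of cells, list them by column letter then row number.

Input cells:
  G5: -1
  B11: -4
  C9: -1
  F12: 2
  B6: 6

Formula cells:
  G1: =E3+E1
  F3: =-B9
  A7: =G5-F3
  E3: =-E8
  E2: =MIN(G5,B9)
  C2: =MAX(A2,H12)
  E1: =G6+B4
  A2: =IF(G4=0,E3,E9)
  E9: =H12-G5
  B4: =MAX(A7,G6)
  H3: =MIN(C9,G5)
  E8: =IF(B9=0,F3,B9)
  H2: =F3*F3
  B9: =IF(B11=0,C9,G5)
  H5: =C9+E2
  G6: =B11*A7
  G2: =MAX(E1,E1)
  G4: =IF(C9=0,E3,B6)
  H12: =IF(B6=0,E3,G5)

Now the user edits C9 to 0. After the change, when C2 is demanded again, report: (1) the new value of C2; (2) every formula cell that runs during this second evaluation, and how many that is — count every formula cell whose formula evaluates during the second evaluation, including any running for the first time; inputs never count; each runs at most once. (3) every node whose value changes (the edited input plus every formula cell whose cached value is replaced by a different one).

C2 now evaluates to 0.
Run set: A2, B9, E3, E8, G4 (5 run).
Changed values: C9, G4.
The important point: the flipped condition pulls in fresh nodes; B9, E3, E8 run for the first time.

Initial pass — values computed on the first demand:
  G4 = IF(C9=0: C9=-1 -> else branch B6) = 6
  H12 = IF(B6=0: B6=6 -> else branch G5) = -1
  E9 = -1 - -1 = 0
  A2 = IF(G4=0: G4=6 -> else branch E9) = 0
  C2 = MAX(0, -1) = 0

Second demand — change propagation:
  B9: newly demanded (no cache) — executes and yields -1.
  E8: newly demanded (no cache) — executes and yields -1.
  E3: newly demanded (no cache) — executes and yields 1.
  G4: re-runs because C9 -1->0; new result 1.
  A2: re-runs because G4 6->1; new result 0 (unchanged).
  C2: re-examined; everything it read last time is the same (A2 unchanged, H12 unchanged) — cache 0 kept, no run.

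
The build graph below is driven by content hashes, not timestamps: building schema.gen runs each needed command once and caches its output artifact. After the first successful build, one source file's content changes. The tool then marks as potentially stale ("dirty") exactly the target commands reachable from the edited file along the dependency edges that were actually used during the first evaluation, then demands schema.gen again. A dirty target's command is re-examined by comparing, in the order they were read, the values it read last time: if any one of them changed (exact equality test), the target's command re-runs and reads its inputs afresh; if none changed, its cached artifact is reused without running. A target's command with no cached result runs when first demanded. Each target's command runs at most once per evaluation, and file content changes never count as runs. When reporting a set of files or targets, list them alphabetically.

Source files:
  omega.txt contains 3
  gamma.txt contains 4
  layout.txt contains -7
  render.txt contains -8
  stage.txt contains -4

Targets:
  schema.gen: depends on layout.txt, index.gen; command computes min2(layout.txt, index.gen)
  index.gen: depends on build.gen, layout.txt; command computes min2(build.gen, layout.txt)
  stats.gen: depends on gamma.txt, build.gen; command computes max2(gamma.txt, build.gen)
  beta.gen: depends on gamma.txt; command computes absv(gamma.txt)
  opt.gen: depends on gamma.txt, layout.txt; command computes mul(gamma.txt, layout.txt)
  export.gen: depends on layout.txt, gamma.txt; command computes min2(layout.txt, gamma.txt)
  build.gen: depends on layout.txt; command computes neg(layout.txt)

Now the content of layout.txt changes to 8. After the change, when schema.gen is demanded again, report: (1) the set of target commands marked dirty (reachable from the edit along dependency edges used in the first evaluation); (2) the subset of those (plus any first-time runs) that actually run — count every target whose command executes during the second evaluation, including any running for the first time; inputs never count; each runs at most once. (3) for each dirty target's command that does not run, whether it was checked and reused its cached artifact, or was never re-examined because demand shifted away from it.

Initial pass — values computed on the first demand:
  build.gen = neg(-7) = 7
  index.gen = min2(7, -7) = -7
  schema.gen = min2(-7, -7) = -7

Second demand — change propagation:
  build.gen: re-runs because layout.txt -7->8; new result -8.
  index.gen: re-runs because build.gen 7->-8; layout.txt -7->8; new result -8.
  schema.gen: re-runs because layout.txt -7->8; index.gen -7->-8; new result -8.

Dirty set: build.gen, index.gen, schema.gen.
Run set: build.gen, index.gen, schema.gen (3 run).
All dirty target commands ended up running.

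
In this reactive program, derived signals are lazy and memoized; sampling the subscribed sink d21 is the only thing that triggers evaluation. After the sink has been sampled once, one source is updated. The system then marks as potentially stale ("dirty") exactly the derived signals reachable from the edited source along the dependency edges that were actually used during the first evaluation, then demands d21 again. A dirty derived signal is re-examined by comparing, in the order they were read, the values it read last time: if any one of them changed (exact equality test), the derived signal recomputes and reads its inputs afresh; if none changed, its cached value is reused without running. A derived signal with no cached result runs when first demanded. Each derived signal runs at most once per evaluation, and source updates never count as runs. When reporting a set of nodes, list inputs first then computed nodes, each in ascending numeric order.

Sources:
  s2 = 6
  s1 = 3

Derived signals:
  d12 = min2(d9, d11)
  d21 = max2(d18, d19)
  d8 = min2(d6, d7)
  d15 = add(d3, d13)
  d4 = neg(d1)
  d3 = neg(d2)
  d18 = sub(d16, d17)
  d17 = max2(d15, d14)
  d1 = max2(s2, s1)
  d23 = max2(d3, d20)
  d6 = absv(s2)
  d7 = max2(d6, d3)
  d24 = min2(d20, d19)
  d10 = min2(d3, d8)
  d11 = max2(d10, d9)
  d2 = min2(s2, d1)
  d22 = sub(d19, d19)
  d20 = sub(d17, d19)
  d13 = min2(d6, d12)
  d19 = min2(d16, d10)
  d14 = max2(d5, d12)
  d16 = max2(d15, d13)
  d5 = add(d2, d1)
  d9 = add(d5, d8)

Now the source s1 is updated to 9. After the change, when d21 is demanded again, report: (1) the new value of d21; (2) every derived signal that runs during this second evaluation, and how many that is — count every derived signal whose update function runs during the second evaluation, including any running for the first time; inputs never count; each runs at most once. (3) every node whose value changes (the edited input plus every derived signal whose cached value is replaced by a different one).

Demanding d21 again yields -6.
11 derived signals run: d1, d2, d5, d9, d11, d12, d13, d14, d17, d18, d21.
The nodes whose values change: s1, d1, d5, d9, d11, d12, d14, d17, d18.
Note where the cutoff bites: d3 is checked, finds nothing changed, and keeps its cache.

First demand of the output computes:
  d1 = max2(6, 3) = 6
  d2 = min2(6, 6) = 6
  d3 = neg(6) = -6
  d5 = add(6, 6) = 12
  d6 = absv(6) = 6
  d7 = max2(6, -6) = 6
  d8 = min2(6, 6) = 6
  d9 = add(12, 6) = 18
  d10 = min2(-6, 6) = -6
  d11 = max2(-6, 18) = 18
  d12 = min2(18, 18) = 18
  d13 = min2(6, 18) = 6
  d14 = max2(12, 18) = 18
  d15 = add(-6, 6) = 0
  d16 = max2(0, 6) = 6
  d17 = max2(0, 18) = 18
  d18 = sub(6, 18) = -12
  d19 = min2(6, -6) = -6
  d21 = max2(-12, -6) = -6

After the edit, cleaning proceeds:
  d1: a read changed (s1 3->9) — executes, giving 9.
  d2: a read changed (d1 6->9) — executes, giving 6 — identical to its old value.
  d3: dirty, but its reads are unchanged (d2 unchanged); cached -6 stands.
  d5: a read changed (d1 6->9) — executes, giving 15.
  d7: dirty, but its reads are unchanged (d6 unchanged, d3 unchanged); cached 6 stands.
  d8: dirty, but its reads are unchanged (d6 unchanged, d7 unchanged); cached 6 stands.
  d9: a read changed (d5 12->15) — executes, giving 21.
  d10: dirty, but its reads are unchanged (d3 unchanged, d8 unchanged); cached -6 stands.
  d11: a read changed (d9 18->21) — executes, giving 21.
  d12: a read changed (d9 18->21; d11 18->21) — executes, giving 21.
  d13: a read changed (d12 18->21) — executes, giving 6 — identical to its old value.
  d14: a read changed (d5 12->15; d12 18->21) — executes, giving 21.
  d15: dirty, but its reads are unchanged (d3 unchanged, d13 unchanged); cached 0 stands.
  d16: dirty, but its reads are unchanged (d15 unchanged, d13 unchanged); cached 6 stands.
  d17: a read changed (d14 18->21) — executes, giving 21.
  d18: a read changed (d17 18->21) — executes, giving -15.
  d19: dirty, but its reads are unchanged (d16 unchanged, d10 unchanged); cached -6 stands.
  d21: a read changed (d18 -12->-15) — executes, giving -6 — identical to its old value.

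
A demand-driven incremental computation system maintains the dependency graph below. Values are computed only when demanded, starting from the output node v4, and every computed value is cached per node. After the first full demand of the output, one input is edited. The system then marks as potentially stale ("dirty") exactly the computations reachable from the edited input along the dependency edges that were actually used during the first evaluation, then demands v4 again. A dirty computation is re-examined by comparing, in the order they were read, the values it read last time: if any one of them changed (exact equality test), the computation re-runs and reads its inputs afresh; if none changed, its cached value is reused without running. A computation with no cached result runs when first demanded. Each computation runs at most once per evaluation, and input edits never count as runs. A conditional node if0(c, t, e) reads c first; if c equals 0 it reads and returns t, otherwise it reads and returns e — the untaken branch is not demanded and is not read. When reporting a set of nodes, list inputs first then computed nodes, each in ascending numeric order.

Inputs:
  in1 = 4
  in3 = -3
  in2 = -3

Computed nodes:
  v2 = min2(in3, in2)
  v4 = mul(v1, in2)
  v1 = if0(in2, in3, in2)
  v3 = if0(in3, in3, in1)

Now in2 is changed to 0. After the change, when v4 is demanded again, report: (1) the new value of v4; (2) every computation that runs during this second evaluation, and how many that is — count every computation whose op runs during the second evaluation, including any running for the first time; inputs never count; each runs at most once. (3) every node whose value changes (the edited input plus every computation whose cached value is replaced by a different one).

New value of v4: 0.
Computations that run: v1, v4 — 2 in total.
Values that change: in2, v4.

First evaluation (everything demanded from the output):
  v1 = if0(in2=-3 -> else branch in2) = -3
  v4 = mul(-3, -3) = 9

Propagation after the edit:
  v1: runs — in2 -3->0; in2 -3->0; result -3 (same value as before).
  v4: runs — in2 -3->0; result 0.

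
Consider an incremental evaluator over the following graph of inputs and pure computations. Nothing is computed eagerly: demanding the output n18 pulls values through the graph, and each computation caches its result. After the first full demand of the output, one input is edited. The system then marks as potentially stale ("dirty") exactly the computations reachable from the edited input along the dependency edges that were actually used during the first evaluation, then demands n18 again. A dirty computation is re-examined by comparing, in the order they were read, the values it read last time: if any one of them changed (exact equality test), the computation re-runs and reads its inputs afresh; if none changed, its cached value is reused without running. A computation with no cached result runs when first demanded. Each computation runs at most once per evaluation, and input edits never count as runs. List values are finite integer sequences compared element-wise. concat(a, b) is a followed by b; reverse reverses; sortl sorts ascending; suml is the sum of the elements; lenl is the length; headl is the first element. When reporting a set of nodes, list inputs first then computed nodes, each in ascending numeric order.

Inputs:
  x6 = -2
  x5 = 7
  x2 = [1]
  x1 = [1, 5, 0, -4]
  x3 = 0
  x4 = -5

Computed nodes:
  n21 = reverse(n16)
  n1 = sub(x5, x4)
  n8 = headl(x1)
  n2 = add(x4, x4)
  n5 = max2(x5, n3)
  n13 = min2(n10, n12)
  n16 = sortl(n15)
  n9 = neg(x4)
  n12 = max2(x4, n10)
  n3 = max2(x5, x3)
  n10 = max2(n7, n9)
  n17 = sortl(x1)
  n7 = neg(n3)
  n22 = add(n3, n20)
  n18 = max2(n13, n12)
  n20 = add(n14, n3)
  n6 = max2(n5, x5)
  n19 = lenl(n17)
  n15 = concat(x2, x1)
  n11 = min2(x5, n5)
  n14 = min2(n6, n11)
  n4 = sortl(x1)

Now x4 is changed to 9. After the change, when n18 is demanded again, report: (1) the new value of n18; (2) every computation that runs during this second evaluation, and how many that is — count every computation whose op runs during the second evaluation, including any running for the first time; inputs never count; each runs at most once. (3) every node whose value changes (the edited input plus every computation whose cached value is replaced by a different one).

n18 now evaluates to 9.
Run set: n9, n10, n12, n13, n18 (5 run).
Changed values: x4, n9, n10, n12, n13, n18.

Initial pass — values computed on the first demand:
  n3 = max2(7, 0) = 7
  n7 = neg(7) = -7
  n9 = neg(-5) = 5
  n10 = max2(-7, 5) = 5
  n12 = max2(-5, 5) = 5
  n13 = min2(5, 5) = 5
  n18 = max2(5, 5) = 5

Second demand — change propagation:
  n9: re-runs because x4 -5->9; new result -9.
  n10: re-runs because n9 5->-9; new result -7.
  n12: re-runs because x4 -5->9; n10 5->-7; new result 9.
  n13: re-runs because n10 5->-7; n12 5->9; new result -7.
  n18: re-runs because n13 5->-7; n12 5->9; new result 9.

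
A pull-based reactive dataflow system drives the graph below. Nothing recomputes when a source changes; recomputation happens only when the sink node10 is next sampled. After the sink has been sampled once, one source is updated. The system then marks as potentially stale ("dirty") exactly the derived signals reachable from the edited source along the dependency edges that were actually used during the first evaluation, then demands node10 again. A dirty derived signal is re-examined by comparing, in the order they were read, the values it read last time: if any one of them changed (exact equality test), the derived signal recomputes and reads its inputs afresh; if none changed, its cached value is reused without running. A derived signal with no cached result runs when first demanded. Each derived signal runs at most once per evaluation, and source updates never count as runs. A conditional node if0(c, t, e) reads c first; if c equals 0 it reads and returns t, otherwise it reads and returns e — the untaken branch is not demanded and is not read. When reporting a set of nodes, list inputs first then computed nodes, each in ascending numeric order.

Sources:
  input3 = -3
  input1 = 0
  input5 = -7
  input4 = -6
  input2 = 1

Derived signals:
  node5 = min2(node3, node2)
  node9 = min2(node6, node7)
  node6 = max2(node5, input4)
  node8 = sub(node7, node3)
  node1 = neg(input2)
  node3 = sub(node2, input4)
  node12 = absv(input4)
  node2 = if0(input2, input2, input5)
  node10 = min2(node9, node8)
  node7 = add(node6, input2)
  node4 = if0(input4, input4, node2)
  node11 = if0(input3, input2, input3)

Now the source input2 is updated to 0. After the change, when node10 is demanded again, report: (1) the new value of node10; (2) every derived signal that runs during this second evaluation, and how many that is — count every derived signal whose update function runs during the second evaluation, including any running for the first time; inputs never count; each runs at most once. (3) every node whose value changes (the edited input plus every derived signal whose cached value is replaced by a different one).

First evaluation (everything demanded from the output):
  node2 = if0(input2=1 -> else branch input5) = -7
  node3 = sub(-7, -6) = -1
  node5 = min2(-1, -7) = -7
  node6 = max2(-7, -6) = -6
  node7 = add(-6, 1) = -5
  node8 = sub(-5, -1) = -4
  node9 = min2(-6, -5) = -6
  node10 = min2(-6, -4) = -6

Propagation after the edit:
  node2: runs — input2 1->0; result 0.
  node3: runs — node2 -7->0; result 6.
  node5: runs — node3 -1->6; node2 -7->0; result 0.
  node6: runs — node5 -7->0; result 0.
  node7: runs — node6 -6->0; input2 1->0; result 0.
  node8: runs — node7 -5->0; node3 -1->6; result -6.
  node9: runs — node6 -6->0; node7 -5->0; result 0.
  node10: runs — node9 -6->0; node8 -4->-6; result -6 (same value as before).

New value of node10: -6.
Derived signals that run: node2, node3, node5, node6, node7, node8, node9, node10 — 8 in total.
Values that change: input2, node2, node3, node5, node6, node7, node8, node9.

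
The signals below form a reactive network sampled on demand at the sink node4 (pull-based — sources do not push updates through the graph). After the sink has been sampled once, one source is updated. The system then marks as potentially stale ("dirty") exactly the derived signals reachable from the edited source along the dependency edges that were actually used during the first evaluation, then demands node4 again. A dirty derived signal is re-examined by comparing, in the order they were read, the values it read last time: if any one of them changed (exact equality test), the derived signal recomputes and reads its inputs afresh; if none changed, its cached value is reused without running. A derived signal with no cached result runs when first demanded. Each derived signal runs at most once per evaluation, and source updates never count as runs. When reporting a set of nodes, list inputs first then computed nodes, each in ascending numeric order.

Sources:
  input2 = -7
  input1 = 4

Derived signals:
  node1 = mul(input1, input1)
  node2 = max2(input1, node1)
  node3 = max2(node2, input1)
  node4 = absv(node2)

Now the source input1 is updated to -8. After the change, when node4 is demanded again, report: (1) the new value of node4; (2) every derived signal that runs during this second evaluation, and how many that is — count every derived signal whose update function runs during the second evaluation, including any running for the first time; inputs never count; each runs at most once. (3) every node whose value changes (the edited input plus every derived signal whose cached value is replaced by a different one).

node4 now evaluates to 64.
Run set: node1, node2, node4 (3 run).
Changed values: input1, node1, node2, node4.

Initial pass — values computed on the first demand:
  node1 = mul(4, 4) = 16
  node2 = max2(4, 16) = 16
  node4 = absv(16) = 16

Second demand — change propagation:
  node1: re-runs because input1 4->-8; input1 4->-8; new result 64.
  node2: re-runs because input1 4->-8; node1 16->64; new result 64.
  node4: re-runs because node2 16->64; new result 64.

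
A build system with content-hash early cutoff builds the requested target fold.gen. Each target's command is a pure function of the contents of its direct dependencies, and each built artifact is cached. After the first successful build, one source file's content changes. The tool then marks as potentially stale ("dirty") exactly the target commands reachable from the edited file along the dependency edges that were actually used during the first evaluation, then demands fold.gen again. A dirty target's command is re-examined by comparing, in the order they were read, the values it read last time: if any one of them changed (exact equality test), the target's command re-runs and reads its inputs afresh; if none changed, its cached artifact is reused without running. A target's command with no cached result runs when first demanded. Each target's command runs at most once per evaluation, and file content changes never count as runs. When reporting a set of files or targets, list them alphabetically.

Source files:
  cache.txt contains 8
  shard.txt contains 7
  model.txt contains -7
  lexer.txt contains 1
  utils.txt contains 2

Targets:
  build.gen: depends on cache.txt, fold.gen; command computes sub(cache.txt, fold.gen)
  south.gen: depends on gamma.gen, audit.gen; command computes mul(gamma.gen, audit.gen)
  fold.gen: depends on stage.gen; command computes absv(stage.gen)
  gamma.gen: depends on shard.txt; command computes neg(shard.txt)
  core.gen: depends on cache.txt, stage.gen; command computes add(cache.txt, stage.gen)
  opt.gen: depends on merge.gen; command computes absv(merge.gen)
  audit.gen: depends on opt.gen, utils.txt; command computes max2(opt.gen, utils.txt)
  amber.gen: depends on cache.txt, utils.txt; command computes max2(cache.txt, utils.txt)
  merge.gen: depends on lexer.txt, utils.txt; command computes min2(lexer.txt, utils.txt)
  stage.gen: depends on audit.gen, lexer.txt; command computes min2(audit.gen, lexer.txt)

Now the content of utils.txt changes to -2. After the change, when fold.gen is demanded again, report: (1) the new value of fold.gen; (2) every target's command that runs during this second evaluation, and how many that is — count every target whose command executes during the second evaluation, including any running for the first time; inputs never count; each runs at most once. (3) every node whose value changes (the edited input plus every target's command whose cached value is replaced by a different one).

New value of fold.gen: 1.
Target commands that run: audit.gen, merge.gen, opt.gen — 3 in total.
Values that change: merge.gen, opt.gen, utils.txt.
Key observation: the change is absorbed at audit.gen — it re-runs but produces the same value, and the output's value is unchanged.

First evaluation (everything demanded from the output):
  merge.gen = min2(1, 2) = 1
  opt.gen = absv(1) = 1
  audit.gen = max2(1, 2) = 2
  stage.gen = min2(2, 1) = 1
  fold.gen = absv(1) = 1

Propagation after the edit:
  merge.gen: runs — utils.txt 2->-2; result -2.
  opt.gen: runs — merge.gen 1->-2; result 2.
  audit.gen: runs — opt.gen 1->2; utils.txt 2->-2; result 2 (same value as before).
  stage.gen: checked — values it read are unchanged (audit.gen unchanged, lexer.txt unchanged); reused cached 1 without running.
  fold.gen: checked — values it read are unchanged (stage.gen unchanged); reused cached 1 without running.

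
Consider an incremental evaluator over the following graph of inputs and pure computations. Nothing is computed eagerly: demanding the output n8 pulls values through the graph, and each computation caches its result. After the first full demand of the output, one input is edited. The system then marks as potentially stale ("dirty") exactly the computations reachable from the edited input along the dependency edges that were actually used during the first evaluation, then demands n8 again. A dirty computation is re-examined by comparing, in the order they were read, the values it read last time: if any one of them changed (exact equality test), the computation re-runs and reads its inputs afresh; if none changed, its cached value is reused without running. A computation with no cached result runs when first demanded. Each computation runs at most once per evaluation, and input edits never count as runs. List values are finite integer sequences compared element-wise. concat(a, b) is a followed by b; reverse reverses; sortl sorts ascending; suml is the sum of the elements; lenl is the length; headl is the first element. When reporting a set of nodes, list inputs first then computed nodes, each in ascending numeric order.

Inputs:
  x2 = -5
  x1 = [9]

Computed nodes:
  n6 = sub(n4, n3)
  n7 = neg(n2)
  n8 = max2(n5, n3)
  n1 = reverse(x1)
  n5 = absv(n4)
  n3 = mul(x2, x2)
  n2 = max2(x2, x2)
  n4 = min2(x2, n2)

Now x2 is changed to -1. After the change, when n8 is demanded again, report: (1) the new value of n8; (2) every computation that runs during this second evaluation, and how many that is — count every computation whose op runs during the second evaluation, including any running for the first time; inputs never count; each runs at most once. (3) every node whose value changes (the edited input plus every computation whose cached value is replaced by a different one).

n8 now evaluates to 1.
Run set: n2, n3, n4, n5, n8 (5 run).
Changed values: x2, n2, n3, n4, n5, n8.

Initial pass — values computed on the first demand:
  n2 = max2(-5, -5) = -5
  n3 = mul(-5, -5) = 25
  n4 = min2(-5, -5) = -5
  n5 = absv(-5) = 5
  n8 = max2(5, 25) = 25

Second demand — change propagation:
  n2: re-runs because x2 -5->-1; x2 -5->-1; new result -1.
  n3: re-runs because x2 -5->-1; x2 -5->-1; new result 1.
  n4: re-runs because x2 -5->-1; n2 -5->-1; new result -1.
  n5: re-runs because n4 -5->-1; new result 1.
  n8: re-runs because n5 5->1; n3 25->1; new result 1.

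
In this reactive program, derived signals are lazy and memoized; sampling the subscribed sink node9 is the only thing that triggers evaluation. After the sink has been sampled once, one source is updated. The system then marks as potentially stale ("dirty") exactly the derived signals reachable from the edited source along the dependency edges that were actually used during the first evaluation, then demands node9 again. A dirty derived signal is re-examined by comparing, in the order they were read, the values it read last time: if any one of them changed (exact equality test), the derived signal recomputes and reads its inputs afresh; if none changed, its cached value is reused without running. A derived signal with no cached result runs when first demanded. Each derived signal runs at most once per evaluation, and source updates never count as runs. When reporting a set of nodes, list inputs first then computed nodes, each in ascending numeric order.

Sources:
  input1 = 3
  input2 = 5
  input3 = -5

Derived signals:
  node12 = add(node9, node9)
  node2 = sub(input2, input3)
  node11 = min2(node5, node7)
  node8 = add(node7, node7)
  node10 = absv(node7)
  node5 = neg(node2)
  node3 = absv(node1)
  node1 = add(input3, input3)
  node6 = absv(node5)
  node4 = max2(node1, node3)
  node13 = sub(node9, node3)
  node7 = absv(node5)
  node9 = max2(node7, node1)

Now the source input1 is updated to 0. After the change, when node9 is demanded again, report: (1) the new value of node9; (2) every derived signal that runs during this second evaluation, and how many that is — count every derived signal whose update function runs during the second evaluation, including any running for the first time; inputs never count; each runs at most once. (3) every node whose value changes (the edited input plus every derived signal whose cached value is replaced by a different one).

Demanding node9 again yields 10.
0 derived signals run: none.
The nodes whose values change: input1.
Note the shortcut — nothing in the graph depends on input1 at all, so no recomputation happens.

First demand of the output computes:
  node1 = add(-5, -5) = -10
  node2 = sub(5, -5) = 10
  node5 = neg(10) = -10
  node7 = absv(-10) = 10
  node9 = max2(10, -10) = 10

After the edit, cleaning proceeds:
  no node depends on input1 at all; the second demand re-runs nothing.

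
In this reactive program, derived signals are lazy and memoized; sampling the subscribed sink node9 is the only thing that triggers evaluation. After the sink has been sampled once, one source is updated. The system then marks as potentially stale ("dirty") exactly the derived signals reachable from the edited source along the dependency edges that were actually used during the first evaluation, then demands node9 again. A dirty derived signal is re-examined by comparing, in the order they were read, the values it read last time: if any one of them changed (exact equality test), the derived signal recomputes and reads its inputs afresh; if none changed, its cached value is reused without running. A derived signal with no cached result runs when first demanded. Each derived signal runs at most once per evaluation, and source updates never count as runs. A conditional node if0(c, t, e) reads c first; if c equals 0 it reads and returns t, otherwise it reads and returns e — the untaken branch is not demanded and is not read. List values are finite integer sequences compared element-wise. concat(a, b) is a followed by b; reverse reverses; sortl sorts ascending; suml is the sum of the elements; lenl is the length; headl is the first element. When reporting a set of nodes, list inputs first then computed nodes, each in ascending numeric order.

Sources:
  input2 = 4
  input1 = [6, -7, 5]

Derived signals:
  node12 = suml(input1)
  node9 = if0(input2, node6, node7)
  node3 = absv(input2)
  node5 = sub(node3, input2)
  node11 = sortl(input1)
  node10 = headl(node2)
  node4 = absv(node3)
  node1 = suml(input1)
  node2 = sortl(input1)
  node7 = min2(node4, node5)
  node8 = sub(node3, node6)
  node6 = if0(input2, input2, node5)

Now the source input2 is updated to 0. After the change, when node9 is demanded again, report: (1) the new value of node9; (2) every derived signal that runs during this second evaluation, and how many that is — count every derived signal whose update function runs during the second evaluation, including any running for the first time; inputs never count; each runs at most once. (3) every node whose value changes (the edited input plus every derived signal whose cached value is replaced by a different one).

Demanding node9 again yields 0.
2 derived signals run: node6, node9.
The nodes whose values change: input2.
Note the branch switch — demand abandons node3, node4, node5, node7, which are never re-examined.

First demand of the output computes:
  node3 = absv(4) = 4
  node4 = absv(4) = 4
  node5 = sub(4, 4) = 0
  node7 = min2(4, 0) = 0
  node9 = if0(input2=4 -> else branch node7) = 0

After the edit, cleaning proceeds:
  node3: stays stale; no demand reaches it after the flip.
  node4: stays stale; no demand reaches it after the flip.
  node5: stays stale; no demand reaches it after the flip.
  node6: had never run; runs now, result 0.
  node7: stays stale; no demand reaches it after the flip.
  node9: a read changed (input2 4->0) — executes, giving 0 — identical to its old value.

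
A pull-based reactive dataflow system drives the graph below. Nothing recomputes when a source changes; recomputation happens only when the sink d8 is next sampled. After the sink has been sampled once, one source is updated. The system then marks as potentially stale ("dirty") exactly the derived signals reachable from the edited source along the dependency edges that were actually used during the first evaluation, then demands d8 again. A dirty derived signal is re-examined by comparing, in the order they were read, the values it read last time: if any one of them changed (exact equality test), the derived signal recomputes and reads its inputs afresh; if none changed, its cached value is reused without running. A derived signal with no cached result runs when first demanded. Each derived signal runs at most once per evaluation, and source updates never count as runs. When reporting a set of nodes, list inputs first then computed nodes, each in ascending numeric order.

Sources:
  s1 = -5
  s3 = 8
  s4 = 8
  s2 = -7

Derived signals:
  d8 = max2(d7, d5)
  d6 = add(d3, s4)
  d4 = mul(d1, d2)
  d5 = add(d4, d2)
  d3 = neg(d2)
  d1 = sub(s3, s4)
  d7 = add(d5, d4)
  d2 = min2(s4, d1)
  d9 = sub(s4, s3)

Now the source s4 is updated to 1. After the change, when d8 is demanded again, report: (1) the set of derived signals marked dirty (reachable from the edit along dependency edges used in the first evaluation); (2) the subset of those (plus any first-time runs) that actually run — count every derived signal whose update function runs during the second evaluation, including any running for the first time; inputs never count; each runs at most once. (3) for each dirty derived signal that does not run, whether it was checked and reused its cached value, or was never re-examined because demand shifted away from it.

Marked dirty: d1, d2, d4, d5, d7, d8.
Derived signals that run: d1, d2, d4, d5, d7, d8 — 6 in total.
Every dirty derived signal ran.

First evaluation (everything demanded from the output):
  d1 = sub(8, 8) = 0
  d2 = min2(8, 0) = 0
  d4 = mul(0, 0) = 0
  d5 = add(0, 0) = 0
  d7 = add(0, 0) = 0
  d8 = max2(0, 0) = 0

Propagation after the edit:
  d1: runs — s4 8->1; result 7.
  d2: runs — s4 8->1; d1 0->7; result 1.
  d4: runs — d1 0->7; d2 0->1; result 7.
  d5: runs — d4 0->7; d2 0->1; result 8.
  d7: runs — d5 0->8; d4 0->7; result 15.
  d8: runs — d7 0->15; d5 0->8; result 15.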